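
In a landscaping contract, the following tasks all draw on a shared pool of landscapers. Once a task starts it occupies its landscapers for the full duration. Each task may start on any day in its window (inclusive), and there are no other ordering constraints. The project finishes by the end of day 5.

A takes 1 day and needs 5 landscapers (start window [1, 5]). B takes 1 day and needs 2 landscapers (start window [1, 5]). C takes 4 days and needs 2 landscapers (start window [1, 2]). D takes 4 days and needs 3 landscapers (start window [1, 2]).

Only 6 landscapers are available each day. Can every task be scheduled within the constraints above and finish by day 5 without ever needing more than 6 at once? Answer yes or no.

no

The minimum achievable peak is 7; 6 < 7, so no feasible schedule stays within the cap.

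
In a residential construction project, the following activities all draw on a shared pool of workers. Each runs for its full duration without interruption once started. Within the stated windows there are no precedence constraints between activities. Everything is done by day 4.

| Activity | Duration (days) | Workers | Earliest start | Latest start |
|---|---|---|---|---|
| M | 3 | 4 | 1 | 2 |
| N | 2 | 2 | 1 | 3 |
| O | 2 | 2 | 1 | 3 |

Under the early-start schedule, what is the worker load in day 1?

8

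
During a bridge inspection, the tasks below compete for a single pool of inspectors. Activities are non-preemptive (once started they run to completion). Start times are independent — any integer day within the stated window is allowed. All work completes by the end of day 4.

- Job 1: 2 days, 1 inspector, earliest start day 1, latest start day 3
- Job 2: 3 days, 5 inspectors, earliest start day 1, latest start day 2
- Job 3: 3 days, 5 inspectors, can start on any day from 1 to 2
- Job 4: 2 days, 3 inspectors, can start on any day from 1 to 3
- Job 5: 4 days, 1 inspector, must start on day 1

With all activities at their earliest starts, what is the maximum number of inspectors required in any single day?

Early-start schedule: Job 1@1, Job 2@1, Job 3@1, Job 4@1, Job 5@1.
Load per day: day 1: 15, day 2: 15, day 3: 11, day 4: 1.
Peak is 15.

15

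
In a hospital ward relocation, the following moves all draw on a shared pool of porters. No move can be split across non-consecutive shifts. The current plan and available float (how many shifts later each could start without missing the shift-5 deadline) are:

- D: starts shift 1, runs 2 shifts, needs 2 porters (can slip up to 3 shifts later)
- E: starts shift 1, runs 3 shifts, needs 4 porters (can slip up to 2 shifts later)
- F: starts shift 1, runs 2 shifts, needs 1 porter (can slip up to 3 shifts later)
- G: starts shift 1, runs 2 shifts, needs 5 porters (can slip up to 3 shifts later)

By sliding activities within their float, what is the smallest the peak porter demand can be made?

Early-start (D@1, E@1, F@1, G@1) gives peak 12: s1:12  s2:12  s3:4  s4:0  s5:0.
Shift F→3, G→4.
Schedule D@1, E@1, F@3, G@4: s1:6  s2:6  s3:5  s4:6  s5:5 — peak 6.
Total porter-shifts = 28 over 5 shifts ⇒ peak ≥ ⌈28/5⌉ = 6, so 6 is optimal.

6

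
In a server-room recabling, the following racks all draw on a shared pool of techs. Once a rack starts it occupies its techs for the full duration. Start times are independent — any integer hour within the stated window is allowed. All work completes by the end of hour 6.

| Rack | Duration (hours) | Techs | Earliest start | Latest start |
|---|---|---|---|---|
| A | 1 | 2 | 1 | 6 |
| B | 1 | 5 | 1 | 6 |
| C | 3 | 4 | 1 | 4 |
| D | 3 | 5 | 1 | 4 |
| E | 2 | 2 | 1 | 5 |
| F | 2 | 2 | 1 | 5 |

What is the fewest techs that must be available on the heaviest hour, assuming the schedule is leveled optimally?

Early-start (A@1, B@1, C@1, D@1, E@1, F@1) gives peak 20: h1:20  h2:13  h3:9  h4:0  h5:0  h6:0.
Shift C→2, D→2, E→5, F→5.
Schedule A@1, B@1, C@2, D@2, E@5, F@5: h1:7  h2:9  h3:9  h4:9  h5:4  h6:4 — peak 9.

9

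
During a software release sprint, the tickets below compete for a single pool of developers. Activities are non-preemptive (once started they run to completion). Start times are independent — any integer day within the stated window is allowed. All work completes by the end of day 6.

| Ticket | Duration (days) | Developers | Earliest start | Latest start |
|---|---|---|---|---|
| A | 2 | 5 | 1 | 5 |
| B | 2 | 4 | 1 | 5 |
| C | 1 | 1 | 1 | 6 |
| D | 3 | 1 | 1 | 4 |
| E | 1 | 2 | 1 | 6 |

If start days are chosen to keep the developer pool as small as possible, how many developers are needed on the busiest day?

5

Early-start (A@1, B@1, C@1, D@1, E@1) gives peak 13: d1:13  d2:10  d3:1  d4:0  d5:0  d6:0.
Shift B→3, C→3, D→4, E→5.
Schedule A@1, B@3, C@3, D@4, E@5: d1:5  d2:5  d3:5  d4:5  d5:3  d6:1 — peak 5.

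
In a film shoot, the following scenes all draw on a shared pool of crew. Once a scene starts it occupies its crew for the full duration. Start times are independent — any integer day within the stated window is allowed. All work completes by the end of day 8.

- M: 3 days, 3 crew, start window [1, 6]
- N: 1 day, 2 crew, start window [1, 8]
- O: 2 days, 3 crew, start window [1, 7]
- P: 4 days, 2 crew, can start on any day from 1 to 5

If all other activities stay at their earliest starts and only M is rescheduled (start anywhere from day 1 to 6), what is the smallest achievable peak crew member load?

7

M@1: d1:10  d2:8  d3:5  d4:2  d5:0  d6:0  d7:0  d8:0 → peak 10
M@2: d1:7  d2:8  d3:5  d4:5  d5:0  d6:0  d7:0  d8:0 → peak 8
M@3: d1:7  d2:5  d3:5  d4:5  d5:3  d6:0  d7:0  d8:0 → peak 7
M@4: d1:7  d2:5  d3:2  d4:5  d5:3  d6:3  d7:0  d8:0 → peak 7
M@5: d1:7  d2:5  d3:2  d4:2  d5:3  d6:3  d7:3  d8:0 → peak 7
M@6: d1:7  d2:5  d3:2  d4:2  d5:0  d6:3  d7:3  d8:3 → peak 7
Best is M@3, peak 7.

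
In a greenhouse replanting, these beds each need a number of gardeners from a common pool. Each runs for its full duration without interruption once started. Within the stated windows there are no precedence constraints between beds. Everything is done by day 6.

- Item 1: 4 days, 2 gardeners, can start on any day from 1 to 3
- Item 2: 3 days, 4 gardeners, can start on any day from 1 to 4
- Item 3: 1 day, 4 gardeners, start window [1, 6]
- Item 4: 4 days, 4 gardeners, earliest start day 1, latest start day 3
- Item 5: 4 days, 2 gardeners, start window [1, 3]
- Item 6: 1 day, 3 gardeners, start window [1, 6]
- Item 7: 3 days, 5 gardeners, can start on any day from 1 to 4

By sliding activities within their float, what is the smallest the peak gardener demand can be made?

13

Early-start (Item 1@1, Item 2@1, Item 3@1, Item 4@1, Item 5@1, Item 6@1, Item 7@1) gives peak 24: d1:24  d2:17  d3:17  d4:8  d5:0  d6:0.
Shift Item 4→2, Item 6→5, Item 7→4.
Schedule Item 1@1, Item 2@1, Item 3@1, Item 4@2, Item 5@1, Item 6@5, Item 7@4: d1:12  d2:12  d3:12  d4:13  d5:12  d6:5 — peak 13.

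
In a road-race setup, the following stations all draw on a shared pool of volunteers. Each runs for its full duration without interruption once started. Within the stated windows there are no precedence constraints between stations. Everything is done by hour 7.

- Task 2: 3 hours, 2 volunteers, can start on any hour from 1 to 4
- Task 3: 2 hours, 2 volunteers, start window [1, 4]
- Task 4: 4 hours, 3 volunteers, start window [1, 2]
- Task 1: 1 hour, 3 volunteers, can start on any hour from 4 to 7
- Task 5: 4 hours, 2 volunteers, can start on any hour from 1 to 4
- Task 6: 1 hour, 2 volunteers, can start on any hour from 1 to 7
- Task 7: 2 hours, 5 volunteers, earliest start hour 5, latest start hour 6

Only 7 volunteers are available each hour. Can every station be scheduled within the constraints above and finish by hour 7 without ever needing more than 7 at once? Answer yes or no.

yes

Schedule Task 2@1, Task 3@1, Task 4@1, Task 1@5, Task 5@3, Task 6@4, Task 7@6: h1:7  h2:7  h3:7  h4:7  h5:5  h6:7  h7:5 — peak 7 ≤ 7.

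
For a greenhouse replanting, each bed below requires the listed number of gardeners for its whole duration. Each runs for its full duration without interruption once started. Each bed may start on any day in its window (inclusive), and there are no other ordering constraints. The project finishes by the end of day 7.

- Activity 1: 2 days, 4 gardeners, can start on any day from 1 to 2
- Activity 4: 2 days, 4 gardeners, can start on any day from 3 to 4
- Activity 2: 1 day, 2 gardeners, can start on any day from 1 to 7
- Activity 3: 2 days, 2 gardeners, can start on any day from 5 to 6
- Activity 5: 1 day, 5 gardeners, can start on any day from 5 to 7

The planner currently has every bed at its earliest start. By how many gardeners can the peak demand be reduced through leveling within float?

2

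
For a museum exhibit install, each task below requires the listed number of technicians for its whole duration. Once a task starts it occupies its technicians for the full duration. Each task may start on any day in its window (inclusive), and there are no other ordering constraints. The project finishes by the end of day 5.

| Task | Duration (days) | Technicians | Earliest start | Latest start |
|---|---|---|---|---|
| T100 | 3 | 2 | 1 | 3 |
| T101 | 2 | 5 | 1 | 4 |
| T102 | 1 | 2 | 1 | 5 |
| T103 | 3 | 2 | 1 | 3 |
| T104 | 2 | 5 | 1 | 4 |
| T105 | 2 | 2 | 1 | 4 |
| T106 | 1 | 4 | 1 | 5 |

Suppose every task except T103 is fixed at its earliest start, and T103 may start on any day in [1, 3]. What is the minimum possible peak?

20

T103@1: d1:22  d2:16  d3:4  d4:0  d5:0 → peak 22
T103@2: d1:20  d2:16  d3:4  d4:2  d5:0 → peak 20
T103@3: d1:20  d2:14  d3:4  d4:2  d5:2 → peak 20
Best is T103@2, peak 20.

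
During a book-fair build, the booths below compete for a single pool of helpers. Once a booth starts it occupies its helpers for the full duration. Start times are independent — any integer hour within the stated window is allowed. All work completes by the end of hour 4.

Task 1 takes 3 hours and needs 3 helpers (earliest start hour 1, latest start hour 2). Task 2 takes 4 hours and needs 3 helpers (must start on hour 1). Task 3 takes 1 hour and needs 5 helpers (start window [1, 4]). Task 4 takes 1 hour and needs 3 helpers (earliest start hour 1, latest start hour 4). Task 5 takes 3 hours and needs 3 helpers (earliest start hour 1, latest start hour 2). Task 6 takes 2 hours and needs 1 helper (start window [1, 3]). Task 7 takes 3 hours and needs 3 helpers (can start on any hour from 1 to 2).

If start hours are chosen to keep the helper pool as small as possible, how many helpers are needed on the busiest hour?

13

Early-start (Task 1@1, Task 2@1, Task 3@1, Task 4@1, Task 5@1, Task 6@1, Task 7@1) gives peak 21: h1:21  h2:13  h3:12  h4:3.
Shift Task 4→4, Task 5→2, Task 7→2.
Schedule Task 1@1, Task 2@1, Task 3@1, Task 4@4, Task 5@2, Task 6@1, Task 7@2: h1:12  h2:13  h3:12  h4:12 — peak 13.
Total helper-hours = 49 over 4 hours ⇒ peak ≥ ⌈49/4⌉ = 13, so 13 is optimal.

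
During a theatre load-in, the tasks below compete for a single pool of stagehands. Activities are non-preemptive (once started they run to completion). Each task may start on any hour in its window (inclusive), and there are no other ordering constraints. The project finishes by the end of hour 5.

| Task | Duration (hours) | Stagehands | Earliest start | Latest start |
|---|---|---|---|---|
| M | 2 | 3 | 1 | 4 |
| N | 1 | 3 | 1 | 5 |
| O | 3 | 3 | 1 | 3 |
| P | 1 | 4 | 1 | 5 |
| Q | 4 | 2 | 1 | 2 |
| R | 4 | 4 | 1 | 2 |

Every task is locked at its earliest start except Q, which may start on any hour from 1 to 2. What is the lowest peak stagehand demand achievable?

Q@1: h1:19  h2:12  h3:9  h4:6  h5:0 → peak 19
Q@2: h1:17  h2:12  h3:9  h4:6  h5:2 → peak 17
Best is Q@2, peak 17.

17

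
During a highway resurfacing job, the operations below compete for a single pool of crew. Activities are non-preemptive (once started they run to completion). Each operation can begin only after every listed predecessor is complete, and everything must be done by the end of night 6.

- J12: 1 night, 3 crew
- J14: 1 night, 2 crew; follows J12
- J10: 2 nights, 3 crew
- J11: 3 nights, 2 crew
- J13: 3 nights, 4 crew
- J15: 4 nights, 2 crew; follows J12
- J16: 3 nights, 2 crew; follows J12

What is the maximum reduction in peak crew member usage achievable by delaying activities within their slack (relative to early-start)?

Early-start peak: n1:12  n2:15  n3:10  n4:4  n5:2  n6:0 ⇒ 15.
Leveled (J12@1, J14@2, J10@1, J11@1, J13@3, J15@3, J16@4): n1:8  n2:7  n3:8  n4:8  n5:8  n6:4 ⇒ 8.
Reduction 15 − 8 = 7.

7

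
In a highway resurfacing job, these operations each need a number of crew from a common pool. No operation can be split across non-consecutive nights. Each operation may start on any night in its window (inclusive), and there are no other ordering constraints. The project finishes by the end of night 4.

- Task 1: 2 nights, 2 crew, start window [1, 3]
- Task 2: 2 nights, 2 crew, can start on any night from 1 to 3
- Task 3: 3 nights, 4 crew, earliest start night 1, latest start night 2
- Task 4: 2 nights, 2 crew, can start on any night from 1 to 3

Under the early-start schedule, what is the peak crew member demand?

10

Early-start schedule: Task 1@1, Task 2@1, Task 3@1, Task 4@1.
Load per night: night 1: 10, night 2: 10, night 3: 4, night 4: 0.
Peak is 10.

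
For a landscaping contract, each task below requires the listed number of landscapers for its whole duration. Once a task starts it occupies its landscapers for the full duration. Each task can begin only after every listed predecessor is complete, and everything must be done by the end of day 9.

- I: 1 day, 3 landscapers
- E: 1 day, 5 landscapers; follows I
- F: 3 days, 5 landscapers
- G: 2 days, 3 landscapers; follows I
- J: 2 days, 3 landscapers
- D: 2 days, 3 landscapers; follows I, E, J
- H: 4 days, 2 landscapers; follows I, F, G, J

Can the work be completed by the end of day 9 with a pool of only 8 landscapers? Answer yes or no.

Schedule I@1, E@2, F@3, G@2, J@4, D@6, H@6: d1:3  d2:8  d3:8  d4:8  d5:8  d6:5  d7:5  d8:2  d9:2 — peak 8 ≤ 8.

yes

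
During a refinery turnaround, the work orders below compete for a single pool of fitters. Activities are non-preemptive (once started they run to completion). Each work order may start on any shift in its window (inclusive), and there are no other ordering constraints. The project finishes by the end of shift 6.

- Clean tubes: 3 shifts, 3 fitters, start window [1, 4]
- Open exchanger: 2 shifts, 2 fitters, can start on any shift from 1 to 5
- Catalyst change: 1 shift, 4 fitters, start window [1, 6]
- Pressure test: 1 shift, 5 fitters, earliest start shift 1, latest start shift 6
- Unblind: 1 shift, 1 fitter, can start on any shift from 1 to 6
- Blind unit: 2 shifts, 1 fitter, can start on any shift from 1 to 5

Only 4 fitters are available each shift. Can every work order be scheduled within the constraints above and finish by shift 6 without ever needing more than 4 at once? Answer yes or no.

Total fitter-shifts = 25; over 6 shifts the average is 25/6 > 4, so some shift must exceed 4.

no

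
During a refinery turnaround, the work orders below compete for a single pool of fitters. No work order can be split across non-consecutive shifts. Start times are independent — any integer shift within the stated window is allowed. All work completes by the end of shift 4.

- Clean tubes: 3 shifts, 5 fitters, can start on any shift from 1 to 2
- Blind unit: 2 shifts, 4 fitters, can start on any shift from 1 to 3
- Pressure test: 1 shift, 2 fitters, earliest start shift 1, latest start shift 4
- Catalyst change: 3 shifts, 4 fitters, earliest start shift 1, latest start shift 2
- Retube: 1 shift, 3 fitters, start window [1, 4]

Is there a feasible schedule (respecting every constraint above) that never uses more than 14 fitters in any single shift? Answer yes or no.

Schedule Clean tubes@1, Blind unit@1, Pressure test@1, Catalyst change@2, Retube@3: s1:11  s2:13  s3:12  s4:4 — peak 13 ≤ 14.

yes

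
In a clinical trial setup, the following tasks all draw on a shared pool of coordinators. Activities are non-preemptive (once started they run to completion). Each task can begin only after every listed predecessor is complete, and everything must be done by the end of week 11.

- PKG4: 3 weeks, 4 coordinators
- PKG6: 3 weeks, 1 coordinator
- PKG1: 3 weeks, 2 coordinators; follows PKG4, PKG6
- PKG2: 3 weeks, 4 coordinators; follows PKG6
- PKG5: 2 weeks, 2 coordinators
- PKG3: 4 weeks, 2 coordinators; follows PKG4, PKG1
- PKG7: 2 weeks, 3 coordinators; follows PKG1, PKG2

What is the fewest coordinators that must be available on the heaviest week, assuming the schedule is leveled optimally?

6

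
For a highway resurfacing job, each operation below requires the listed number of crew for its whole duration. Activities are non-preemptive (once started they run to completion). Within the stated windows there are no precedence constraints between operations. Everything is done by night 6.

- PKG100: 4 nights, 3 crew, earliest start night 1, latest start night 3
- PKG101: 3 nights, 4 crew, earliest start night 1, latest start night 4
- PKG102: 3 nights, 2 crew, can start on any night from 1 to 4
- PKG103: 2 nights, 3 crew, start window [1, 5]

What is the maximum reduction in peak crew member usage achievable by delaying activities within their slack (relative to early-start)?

5

Early-start peak: n1:12  n2:12  n3:9  n4:3  n5:0  n6:0 ⇒ 12.
Leveled (PKG100@1, PKG101@1, PKG102@4, PKG103@5): n1:7  n2:7  n3:7  n4:5  n5:5  n6:5 ⇒ 7.
Reduction 12 − 7 = 5.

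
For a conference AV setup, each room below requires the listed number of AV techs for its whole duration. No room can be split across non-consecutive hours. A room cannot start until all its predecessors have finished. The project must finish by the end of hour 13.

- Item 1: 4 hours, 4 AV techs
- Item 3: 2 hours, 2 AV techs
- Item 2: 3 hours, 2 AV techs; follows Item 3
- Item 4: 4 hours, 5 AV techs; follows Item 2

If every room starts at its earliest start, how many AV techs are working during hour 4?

6

At early start, hour 4 has: Item 1, Item 2.
Demand: 4 + 2 = 6.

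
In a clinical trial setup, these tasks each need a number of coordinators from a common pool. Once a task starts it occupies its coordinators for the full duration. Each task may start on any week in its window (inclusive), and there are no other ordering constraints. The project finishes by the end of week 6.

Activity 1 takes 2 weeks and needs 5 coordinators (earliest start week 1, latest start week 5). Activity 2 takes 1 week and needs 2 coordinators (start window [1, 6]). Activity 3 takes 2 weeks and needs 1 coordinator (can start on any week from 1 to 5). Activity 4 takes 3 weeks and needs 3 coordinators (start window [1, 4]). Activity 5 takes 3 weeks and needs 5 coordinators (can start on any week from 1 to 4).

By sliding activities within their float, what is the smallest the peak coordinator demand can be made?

8

Early-start (Activity 1@1, Activity 2@1, Activity 3@1, Activity 4@1, Activity 5@1) gives peak 16: w1:16  w2:14  w3:8  w4:0  w5:0  w6:0.
Shift Activity 4→3, Activity 5→3.
Schedule Activity 1@1, Activity 2@1, Activity 3@1, Activity 4@3, Activity 5@3: w1:8  w2:6  w3:8  w4:8  w5:8  w6:0 — peak 8.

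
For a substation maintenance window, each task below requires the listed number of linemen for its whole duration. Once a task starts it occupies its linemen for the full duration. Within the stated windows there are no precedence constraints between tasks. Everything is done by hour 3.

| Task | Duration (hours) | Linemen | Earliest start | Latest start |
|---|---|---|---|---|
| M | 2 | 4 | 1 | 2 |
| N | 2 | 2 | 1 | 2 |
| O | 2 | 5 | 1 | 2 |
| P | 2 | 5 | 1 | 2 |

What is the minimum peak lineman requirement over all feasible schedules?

16

Schedule M@1, N@1, O@1, P@1: h1:16  h2:16  h3:0 — peak 16.
No arrangement of the 16 feasible schedules does better.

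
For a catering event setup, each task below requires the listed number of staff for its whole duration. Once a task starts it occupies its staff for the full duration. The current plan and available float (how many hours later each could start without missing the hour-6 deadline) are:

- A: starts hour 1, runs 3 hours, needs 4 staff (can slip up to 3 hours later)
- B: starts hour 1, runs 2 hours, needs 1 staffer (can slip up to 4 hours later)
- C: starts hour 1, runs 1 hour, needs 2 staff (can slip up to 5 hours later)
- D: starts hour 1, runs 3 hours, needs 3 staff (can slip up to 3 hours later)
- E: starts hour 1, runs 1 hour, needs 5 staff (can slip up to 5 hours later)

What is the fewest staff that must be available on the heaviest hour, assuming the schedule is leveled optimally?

7

Early-start (A@1, B@1, C@1, D@1, E@1) gives peak 15: h1:15  h2:8  h3:7  h4:0  h5:0  h6:0.
Shift D→3, E→6.
Schedule A@1, B@1, C@1, D@3, E@6: h1:7  h2:5  h3:7  h4:3  h5:3  h6:5 — peak 7.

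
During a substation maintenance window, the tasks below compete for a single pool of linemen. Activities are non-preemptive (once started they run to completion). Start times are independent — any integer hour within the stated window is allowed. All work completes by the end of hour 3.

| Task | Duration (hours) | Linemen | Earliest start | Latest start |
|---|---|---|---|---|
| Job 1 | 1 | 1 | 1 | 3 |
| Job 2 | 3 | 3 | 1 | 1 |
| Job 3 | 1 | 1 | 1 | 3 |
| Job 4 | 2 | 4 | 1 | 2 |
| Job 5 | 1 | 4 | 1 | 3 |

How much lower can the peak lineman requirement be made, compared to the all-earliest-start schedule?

5

Early-start peak: h1:13  h2:7  h3:3 ⇒ 13.
Leveled (Job 1@1, Job 2@1, Job 3@2, Job 4@1, Job 5@3): h1:8  h2:8  h3:7 ⇒ 8.
Reduction 13 − 8 = 5.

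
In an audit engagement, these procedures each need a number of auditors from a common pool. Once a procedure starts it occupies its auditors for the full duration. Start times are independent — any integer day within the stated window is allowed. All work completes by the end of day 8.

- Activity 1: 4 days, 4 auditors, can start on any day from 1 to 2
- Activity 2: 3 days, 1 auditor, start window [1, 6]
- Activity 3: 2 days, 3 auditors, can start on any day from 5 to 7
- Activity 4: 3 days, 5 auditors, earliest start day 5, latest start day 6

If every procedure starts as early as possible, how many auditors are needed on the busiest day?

Early-start schedule: Activity 1@1, Activity 2@1, Activity 3@5, Activity 4@5.
Load per day: day 1: 5, day 2: 5, day 3: 5, day 4: 4, day 5: 8, day 6: 8, day 7: 5, day 8: 0.
Peak is 8.

8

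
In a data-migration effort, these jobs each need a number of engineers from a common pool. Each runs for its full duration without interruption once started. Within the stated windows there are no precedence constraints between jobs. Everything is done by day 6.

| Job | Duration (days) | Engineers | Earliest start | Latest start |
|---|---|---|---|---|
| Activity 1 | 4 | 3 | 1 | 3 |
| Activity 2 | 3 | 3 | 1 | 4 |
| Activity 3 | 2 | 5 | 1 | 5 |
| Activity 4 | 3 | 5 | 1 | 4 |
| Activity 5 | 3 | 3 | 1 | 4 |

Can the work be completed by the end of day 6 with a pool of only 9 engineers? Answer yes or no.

Total engineer-days = 55; over 6 days the average is 55/6 > 9, so some day must exceed 9.

no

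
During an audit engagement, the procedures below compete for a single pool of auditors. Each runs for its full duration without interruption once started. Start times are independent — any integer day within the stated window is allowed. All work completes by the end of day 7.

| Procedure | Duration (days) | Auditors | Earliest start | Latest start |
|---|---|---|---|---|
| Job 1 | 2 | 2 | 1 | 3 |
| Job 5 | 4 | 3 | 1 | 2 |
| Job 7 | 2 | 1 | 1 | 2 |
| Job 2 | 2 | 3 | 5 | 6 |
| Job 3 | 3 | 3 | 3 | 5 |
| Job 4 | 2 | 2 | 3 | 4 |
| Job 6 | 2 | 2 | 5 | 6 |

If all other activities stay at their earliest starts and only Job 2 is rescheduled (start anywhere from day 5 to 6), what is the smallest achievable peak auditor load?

Job 2@5: d1:6  d2:6  d3:8  d4:8  d5:8  d6:5  d7:0 → peak 8
Job 2@6: d1:6  d2:6  d3:8  d4:8  d5:5  d6:5  d7:3 → peak 8
Best is Job 2@5, peak 8.

8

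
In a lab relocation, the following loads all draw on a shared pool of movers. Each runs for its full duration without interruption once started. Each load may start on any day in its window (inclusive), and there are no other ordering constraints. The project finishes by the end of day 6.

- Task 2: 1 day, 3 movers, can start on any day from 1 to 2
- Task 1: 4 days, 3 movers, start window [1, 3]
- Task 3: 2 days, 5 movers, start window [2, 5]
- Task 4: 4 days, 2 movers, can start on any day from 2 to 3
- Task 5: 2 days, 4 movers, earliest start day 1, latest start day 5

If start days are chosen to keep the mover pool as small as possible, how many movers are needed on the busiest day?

9

Early-start (Task 2@1, Task 1@1, Task 3@2, Task 4@2, Task 5@1) gives peak 14: d1:10  d2:14  d3:10  d4:5  d5:2  d6:0.
Shift Task 3→5, Task 5→2.
Schedule Task 2@1, Task 1@1, Task 3@5, Task 4@2, Task 5@2: d1:6  d2:9  d3:9  d4:5  d5:7  d6:5 — peak 9.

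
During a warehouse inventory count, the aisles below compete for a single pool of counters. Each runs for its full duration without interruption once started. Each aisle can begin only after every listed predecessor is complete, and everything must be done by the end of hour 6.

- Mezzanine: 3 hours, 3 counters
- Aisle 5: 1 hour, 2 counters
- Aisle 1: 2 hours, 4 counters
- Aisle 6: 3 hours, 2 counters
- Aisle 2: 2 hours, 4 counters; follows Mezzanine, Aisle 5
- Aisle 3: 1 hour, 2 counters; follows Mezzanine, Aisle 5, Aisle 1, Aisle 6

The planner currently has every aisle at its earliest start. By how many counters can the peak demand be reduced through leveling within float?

4

Early-start peak: h1:11  h2:9  h3:5  h4:6  h5:4  h6:0 ⇒ 11.
Leveled (Mezzanine@1, Aisle 5@3, Aisle 1@1, Aisle 6@3, Aisle 2@4, Aisle 3@6): h1:7  h2:7  h3:7  h4:6  h5:6  h6:2 ⇒ 7.
Reduction 11 − 7 = 4.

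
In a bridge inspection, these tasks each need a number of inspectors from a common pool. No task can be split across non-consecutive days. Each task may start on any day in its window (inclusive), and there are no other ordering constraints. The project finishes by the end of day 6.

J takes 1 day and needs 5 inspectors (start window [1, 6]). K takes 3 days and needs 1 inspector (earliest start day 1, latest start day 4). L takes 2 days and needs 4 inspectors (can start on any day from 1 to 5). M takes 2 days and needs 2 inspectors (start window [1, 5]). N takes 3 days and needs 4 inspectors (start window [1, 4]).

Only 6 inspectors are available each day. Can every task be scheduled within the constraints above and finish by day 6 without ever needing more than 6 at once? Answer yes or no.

Schedule J@1, K@1, L@2, M@4, N@4: d1:6  d2:5  d3:5  d4:6  d5:6  d6:4 — peak 6 ≤ 6.

yes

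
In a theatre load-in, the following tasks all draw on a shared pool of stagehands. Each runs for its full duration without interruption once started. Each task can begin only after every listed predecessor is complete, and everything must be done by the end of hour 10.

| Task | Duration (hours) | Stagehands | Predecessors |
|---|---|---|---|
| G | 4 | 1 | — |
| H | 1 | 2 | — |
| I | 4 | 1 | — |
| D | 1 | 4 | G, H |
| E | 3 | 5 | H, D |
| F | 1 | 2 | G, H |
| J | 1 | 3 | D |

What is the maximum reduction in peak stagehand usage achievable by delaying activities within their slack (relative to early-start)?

3

Early-start peak: h1:4  h2:2  h3:2  h4:2  h5:6  h6:8  h7:5  h8:5  h9:0  h10:0 ⇒ 8.
Leveled (G@1, H@1, I@1, D@5, E@6, F@9, J@9): h1:4  h2:2  h3:2  h4:2  h5:4  h6:5  h7:5  h8:5  h9:5  h10:0 ⇒ 5.
Reduction 8 − 5 = 3.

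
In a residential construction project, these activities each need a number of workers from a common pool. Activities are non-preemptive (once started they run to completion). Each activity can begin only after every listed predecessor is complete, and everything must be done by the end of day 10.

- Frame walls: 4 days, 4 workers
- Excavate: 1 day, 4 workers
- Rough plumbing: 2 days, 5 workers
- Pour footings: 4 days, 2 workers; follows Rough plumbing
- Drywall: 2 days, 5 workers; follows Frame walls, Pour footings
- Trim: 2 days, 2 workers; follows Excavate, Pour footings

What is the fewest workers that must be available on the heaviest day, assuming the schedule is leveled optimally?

6

Early-start (Frame walls@1, Excavate@1, Rough plumbing@1, Pour footings@3, Drywall@7, Trim@7) gives peak 13: d1:13  d2:9  d3:6  d4:6  d5:2  d6:2  d7:7  d8:7  d9:0  d10:0.
Shift Frame walls→4, Excavate→3, Drywall→9.
Schedule Frame walls@4, Excavate@3, Rough plumbing@1, Pour footings@3, Drywall@9, Trim@7: d1:5  d2:5  d3:6  d4:6  d5:6  d6:6  d7:6  d8:2  d9:5  d10:5 — peak 6.
Total worker-days = 52 over 10 days ⇒ peak ≥ ⌈52/10⌉ = 6, so 6 is optimal.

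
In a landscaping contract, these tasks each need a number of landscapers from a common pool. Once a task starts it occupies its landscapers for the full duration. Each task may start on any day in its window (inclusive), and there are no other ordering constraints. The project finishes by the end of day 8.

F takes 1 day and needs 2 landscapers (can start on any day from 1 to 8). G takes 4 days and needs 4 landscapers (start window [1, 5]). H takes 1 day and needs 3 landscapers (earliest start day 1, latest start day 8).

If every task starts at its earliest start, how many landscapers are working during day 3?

4

At early start, day 3 has: G.
Demand: 4 = 4.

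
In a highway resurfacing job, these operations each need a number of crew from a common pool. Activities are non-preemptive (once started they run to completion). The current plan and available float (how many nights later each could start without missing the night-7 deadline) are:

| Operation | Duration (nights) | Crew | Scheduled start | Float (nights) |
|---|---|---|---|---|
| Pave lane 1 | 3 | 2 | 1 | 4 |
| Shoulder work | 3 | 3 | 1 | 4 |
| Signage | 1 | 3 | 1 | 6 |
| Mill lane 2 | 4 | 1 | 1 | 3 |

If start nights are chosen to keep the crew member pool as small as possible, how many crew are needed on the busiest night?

Early-start (Pave lane 1@1, Shoulder work@1, Signage@1, Mill lane 2@1) gives peak 9: n1:9  n2:6  n3:6  n4:1  n5:0  n6:0  n7:0.
Shift Shoulder work→4, Signage→7.
Schedule Pave lane 1@1, Shoulder work@4, Signage@7, Mill lane 2@1: n1:3  n2:3  n3:3  n4:4  n5:3  n6:3  n7:3 — peak 4.
Total crew member-nights = 22 over 7 nights ⇒ peak ≥ ⌈22/7⌉ = 4, so 4 is optimal.

4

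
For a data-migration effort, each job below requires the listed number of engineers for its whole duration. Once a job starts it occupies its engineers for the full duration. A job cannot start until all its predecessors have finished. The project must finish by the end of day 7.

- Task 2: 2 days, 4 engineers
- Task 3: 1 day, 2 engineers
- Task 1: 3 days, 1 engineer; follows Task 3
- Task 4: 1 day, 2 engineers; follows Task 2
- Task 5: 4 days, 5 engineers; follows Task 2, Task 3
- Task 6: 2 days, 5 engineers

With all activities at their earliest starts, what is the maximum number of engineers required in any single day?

Early-start schedule: Task 2@1, Task 3@1, Task 1@2, Task 4@3, Task 5@3, Task 6@1.
Load per day: day 1: 11, day 2: 10, day 3: 8, day 4: 6, day 5: 5, day 6: 5, day 7: 0.
Peak is 11.

11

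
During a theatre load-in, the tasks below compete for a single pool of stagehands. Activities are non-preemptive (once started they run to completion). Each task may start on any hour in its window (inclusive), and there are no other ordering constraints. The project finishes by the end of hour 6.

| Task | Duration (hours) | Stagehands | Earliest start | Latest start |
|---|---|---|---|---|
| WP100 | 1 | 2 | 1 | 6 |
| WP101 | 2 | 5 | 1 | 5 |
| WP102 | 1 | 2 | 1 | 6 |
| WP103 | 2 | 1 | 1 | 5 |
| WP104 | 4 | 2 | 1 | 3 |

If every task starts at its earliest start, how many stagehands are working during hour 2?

At early start, hour 2 has: WP101, WP103, WP104.
Demand: 5 + 1 + 2 = 8.

8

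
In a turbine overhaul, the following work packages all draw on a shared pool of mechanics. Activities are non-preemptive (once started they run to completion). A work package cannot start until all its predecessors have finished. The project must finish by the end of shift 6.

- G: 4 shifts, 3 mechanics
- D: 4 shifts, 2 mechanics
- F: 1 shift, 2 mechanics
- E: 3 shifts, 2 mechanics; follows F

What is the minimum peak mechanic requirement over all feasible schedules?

7

Schedule G@1, D@1, F@1, E@2: s1:7  s2:7  s3:7  s4:7  s5:0  s6:0 — peak 7.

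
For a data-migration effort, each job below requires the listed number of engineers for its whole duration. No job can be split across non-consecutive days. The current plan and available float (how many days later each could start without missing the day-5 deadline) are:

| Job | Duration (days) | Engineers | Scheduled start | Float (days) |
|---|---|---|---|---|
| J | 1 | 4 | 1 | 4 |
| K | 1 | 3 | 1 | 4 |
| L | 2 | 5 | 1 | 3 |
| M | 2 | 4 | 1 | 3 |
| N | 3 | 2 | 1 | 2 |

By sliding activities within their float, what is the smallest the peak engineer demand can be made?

Early-start (J@1, K@1, L@1, M@1, N@1) gives peak 18: d1:18  d2:11  d3:2  d4:0  d5:0.
Shift L→2, M→4, N→2.
Schedule J@1, K@1, L@2, M@4, N@2: d1:7  d2:7  d3:7  d4:6  d5:4 — peak 7.
Total engineer-days = 31 over 5 days ⇒ peak ≥ ⌈31/5⌉ = 7, so 7 is optimal.

7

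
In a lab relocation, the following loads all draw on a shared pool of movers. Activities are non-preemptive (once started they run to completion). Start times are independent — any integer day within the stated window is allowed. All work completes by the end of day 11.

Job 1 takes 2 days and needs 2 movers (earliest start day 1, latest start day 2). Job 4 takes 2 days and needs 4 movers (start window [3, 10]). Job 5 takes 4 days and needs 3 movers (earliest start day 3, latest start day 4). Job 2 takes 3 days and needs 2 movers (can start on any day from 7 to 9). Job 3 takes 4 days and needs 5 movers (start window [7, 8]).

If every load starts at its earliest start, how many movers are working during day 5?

3

At early start, day 5 has: Job 5.
Demand: 3 = 3.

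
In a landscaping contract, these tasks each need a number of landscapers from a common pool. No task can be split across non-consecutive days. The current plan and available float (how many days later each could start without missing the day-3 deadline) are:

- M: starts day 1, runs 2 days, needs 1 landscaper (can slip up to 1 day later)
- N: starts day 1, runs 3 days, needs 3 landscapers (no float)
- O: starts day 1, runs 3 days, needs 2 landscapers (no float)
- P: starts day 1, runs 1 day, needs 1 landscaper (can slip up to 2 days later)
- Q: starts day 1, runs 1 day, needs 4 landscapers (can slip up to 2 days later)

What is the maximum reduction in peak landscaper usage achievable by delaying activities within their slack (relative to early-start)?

2

Early-start peak: d1:11  d2:6  d3:5 ⇒ 11.
Leveled (M@1, N@1, O@1, P@1, Q@3): d1:7  d2:6  d3:9 ⇒ 9.
Reduction 11 − 9 = 2.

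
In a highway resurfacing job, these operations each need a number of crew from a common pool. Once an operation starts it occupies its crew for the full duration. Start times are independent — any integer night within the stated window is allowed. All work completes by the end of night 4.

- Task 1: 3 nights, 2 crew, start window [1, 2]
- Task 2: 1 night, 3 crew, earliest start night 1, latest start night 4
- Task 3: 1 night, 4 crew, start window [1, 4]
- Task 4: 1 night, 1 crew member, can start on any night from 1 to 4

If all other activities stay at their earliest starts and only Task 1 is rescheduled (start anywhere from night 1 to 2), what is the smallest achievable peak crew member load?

8

Task 1@1: n1:10  n2:2  n3:2  n4:0 → peak 10
Task 1@2: n1:8  n2:2  n3:2  n4:2 → peak 8
Best is Task 1@2, peak 8.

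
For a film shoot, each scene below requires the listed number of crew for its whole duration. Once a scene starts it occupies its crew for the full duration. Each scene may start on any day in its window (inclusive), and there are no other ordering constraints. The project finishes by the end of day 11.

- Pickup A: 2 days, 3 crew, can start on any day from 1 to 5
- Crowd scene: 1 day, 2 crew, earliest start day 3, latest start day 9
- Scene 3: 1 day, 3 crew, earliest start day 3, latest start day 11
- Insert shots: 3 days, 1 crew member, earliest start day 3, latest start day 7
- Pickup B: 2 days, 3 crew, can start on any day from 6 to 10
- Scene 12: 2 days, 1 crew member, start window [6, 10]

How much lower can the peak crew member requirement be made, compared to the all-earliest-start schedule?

3

Early-start peak: d1:3  d2:3  d3:6  d4:1  d5:1  d6:4  d7:4  d8:0  d9:0  d10:0  d11:0 ⇒ 6.
Leveled (Pickup A@1, Crowd scene@3, Scene 3@4, Insert shots@5, Pickup B@8, Scene 12@6): d1:3  d2:3  d3:2  d4:3  d5:1  d6:2  d7:2  d8:3  d9:3  d10:0  d11:0 ⇒ 3.
Reduction 6 − 3 = 3.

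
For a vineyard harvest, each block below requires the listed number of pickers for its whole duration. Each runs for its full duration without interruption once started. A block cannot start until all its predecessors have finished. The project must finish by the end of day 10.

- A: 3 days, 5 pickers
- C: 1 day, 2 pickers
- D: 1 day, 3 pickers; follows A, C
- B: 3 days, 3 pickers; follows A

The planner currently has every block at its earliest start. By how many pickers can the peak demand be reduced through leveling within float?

Early-start peak: d1:7  d2:5  d3:5  d4:6  d5:3  d6:3  d7:0  d8:0  d9:0  d10:0 ⇒ 7.
Leveled (A@1, C@4, D@5, B@6): d1:5  d2:5  d3:5  d4:2  d5:3  d6:3  d7:3  d8:3  d9:0  d10:0 ⇒ 5.
Reduction 7 − 5 = 2.

2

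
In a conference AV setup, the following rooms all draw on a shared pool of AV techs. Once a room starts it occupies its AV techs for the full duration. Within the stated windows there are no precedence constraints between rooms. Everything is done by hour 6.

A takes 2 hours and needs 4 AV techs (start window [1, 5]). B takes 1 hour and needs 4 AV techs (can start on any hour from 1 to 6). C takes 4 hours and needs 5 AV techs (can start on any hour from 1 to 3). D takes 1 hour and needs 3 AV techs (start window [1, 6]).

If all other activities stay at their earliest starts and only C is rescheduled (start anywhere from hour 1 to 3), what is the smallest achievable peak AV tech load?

C@1: h1:16  h2:9  h3:5  h4:5  h5:0  h6:0 → peak 16
C@2: h1:11  h2:9  h3:5  h4:5  h5:5  h6:0 → peak 11
C@3: h1:11  h2:4  h3:5  h4:5  h5:5  h6:5 → peak 11
Best is C@2, peak 11.

11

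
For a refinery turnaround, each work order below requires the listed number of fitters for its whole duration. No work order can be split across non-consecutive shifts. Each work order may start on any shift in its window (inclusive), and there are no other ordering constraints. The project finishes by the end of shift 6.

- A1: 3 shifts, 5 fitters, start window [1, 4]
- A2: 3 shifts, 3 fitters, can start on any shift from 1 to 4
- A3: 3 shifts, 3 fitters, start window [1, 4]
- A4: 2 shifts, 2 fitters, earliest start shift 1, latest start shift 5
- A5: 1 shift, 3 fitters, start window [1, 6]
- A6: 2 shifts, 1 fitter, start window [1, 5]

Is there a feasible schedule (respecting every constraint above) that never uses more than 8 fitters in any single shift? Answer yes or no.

yes

Schedule A1@1, A2@1, A3@4, A4@4, A5@4, A6@5: s1:8  s2:8  s3:8  s4:8  s5:6  s6:4 — peak 8 ≤ 8.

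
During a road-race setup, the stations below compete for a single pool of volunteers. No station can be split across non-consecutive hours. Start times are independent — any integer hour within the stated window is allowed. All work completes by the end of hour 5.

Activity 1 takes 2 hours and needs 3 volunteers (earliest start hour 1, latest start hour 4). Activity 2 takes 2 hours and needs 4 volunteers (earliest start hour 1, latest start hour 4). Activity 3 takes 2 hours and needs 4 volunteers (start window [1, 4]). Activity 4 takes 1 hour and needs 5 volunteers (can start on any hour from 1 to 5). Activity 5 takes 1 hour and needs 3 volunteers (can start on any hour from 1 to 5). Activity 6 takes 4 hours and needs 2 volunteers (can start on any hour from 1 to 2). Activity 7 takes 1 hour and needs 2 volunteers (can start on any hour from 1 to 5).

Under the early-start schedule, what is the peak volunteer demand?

23

Early-start schedule: Activity 1@1, Activity 2@1, Activity 3@1, Activity 4@1, Activity 5@1, Activity 6@1, Activity 7@1.
Load per hour: hour 1: 23, hour 2: 13, hour 3: 2, hour 4: 2, hour 5: 0.
Peak is 23.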